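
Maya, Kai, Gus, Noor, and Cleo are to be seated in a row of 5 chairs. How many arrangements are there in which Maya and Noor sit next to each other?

48

Glue Maya and Noor into one block (2 internal orders), leaving 4 units to arrange in a row.
That gives 2 × 4! = 2 × 24 = 48.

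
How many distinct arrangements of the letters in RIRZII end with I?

30

With the last slot taken by I, it remains to arrange the other 5 letters (RRZII).
Those 5 letters have I appearing twice and R appearing twice, giving (5)!/(2!·2!) = 30.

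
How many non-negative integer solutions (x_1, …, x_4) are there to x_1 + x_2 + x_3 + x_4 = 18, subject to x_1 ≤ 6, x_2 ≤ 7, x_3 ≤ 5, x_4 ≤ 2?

10

Without the upper bounds there are C(21,3) = 1330 ways to split 18 among 4 variables.
Subtract solutions that violate a single cap (substitute x_i' = x_i − (cap_i+1)): x_1 ≥ 7 gives C(14,3) = 364; x_2 ≥ 8 gives C(13,3) = 286; x_3 ≥ 6 gives C(15,3) = 455; x_4 ≥ 3 gives C(18,3) = 816. Together 1921.
Add back pairs where two caps are both exceeded: 20 + 56 + 165 + 35 + 120 + 220 = 616.
Subtract triples: 0 + 1 + 10 + 4 = 15.
By inclusion–exclusion the count is 1330 − 1921 + 616 − 15 = 10.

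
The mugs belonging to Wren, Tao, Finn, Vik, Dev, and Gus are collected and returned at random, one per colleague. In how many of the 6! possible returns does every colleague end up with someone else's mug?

265

This is the derangement count D_6: permutations of 6 items with no fixed point.
By inclusion–exclusion this is Σ_{j=0}^{6} (−1)^j C(6,j)·(6−j)!.
Computing: 720 − 720 + 360 − 120 + 30 − 6 + 1 = 265.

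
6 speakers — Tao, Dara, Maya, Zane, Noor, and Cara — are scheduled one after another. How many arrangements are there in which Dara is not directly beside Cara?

480

Of the 6! = 720 arrangements, those with Dara and Cara adjacent number 2 × 5! = 240 (treat the pair as a block with 2 internal orders).
Complementary counting: 720 − 240 = 480.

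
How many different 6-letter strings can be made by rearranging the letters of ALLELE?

60

ALLELE has 6 letters with E appearing twice and L appearing 3 times.
The number of distinct arrangements is 6!/(3!·2!) = 720/12 = 60.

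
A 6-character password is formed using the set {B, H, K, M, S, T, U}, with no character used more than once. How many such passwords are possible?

Choose and order 6 of the 7 symbols: the first character has 7 options, the next 6, and so on down to 2.
That product is 7 × 6 × 5 × 4 × 3 × 2 = 5040.

5040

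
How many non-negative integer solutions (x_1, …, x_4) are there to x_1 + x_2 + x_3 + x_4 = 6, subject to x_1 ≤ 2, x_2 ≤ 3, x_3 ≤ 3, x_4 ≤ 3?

Without the upper bounds there are C(9,3) = 84 ways to split 6 among 4 variables.
Subtract solutions that violate a single cap (substitute x_i' = x_i − (cap_i+1)): x_1 ≥ 3 gives C(6,3) = 20; x_2 ≥ 4 gives C(5,3) = 10; x_3 ≥ 4 gives C(5,3) = 10; x_4 ≥ 4 gives C(5,3) = 10. Together 50.
No two caps can be exceeded simultaneously, so the pair terms are all 0.
By inclusion–exclusion the count is 84 − 50 + 0 = 34.

34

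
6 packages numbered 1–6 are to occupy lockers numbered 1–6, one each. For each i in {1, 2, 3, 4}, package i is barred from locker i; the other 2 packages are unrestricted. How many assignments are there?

Let Aᵢ (for 1 ≤ i ≤ 4) be the placements that put package i in its forbidden locker. Any j of these fix j positions, leaving (6−j)! ways to fill the rest, and there are C(4,j) ways to pick which j.
By inclusion–exclusion, the number of valid placements is Σ_{j=0}^{4} (−1)^j C(4,j)·(6−j)!.
Computing: 720 − 480 + 144 − 24 + 2 = 362.

362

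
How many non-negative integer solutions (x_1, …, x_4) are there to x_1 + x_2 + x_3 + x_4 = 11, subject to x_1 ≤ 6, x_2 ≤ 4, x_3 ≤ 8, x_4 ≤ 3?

Without the upper bounds there are C(14,3) = 364 ways to split 11 among 4 variables.
Subtract solutions that violate a single cap (substitute x_i' = x_i − (cap_i+1)): x_1 ≥ 7 gives C(7,3) = 35; x_2 ≥ 5 gives C(9,3) = 84; x_3 ≥ 9 gives C(5,3) = 10; x_4 ≥ 4 gives C(10,3) = 120. Together 249.
Add back pairs where two caps are both exceeded: 0 + 0 + 1 + 0 + 10 + 0 = 11.
By inclusion–exclusion the count is 364 − 249 + 11 = 126.

126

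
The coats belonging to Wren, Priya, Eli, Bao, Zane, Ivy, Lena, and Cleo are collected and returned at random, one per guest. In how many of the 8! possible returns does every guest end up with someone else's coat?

This is the derangement count D_8: permutations of 8 items with no fixed point.
By inclusion–exclusion this is Σ_{j=0}^{8} (−1)^j C(8,j)·(8−j)!.
Computing: 40320 − 40320 + 20160 − 6720 + 1680 − 336 + 56 − 8 + 1 = 14833.

14833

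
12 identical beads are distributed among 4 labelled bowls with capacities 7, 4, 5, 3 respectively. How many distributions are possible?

Without the upper bounds there are C(15,3) = 455 ways to split 12 among 4 bowls.
Subtract solutions that violate a single cap (substitute x_i' = x_i − (cap_i+1)): x_1 ≥ 8 gives C(7,3) = 35; x_2 ≥ 5 gives C(10,3) = 120; x_3 ≥ 6 gives C(9,3) = 84; x_4 ≥ 4 gives C(11,3) = 165. Together 404.
Add back pairs where two caps are both exceeded: 0 + 0 + 1 + 4 + 20 + 10 = 35.
By inclusion–exclusion the count is 455 − 404 + 35 = 86.

86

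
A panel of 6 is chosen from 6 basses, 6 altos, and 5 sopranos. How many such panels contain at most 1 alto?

Split by how many altos are chosen (0 through 1).
Sum: C(6,0)·C(11,6) + C(6,1)·C(11,5) = 462 + 2772 = 3234.

3234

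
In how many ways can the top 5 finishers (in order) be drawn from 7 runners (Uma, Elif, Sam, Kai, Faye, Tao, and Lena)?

2520

This is an ordered selection of 5 from 7: P(7,5).
That gives 7 × 6 × 5 × 4 × 3 = 2520.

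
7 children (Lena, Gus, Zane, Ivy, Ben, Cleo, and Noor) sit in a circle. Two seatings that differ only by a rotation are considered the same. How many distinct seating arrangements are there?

Around a circle, 7 distinct people have 7!/7 = (6)! = 720 rotationally distinct seatings.

720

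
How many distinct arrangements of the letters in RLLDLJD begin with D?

With the first slot taken by D, it remains to arrange the other 6 letters (RLLLJD).
Those 6 letters have L appearing 3 times, giving (6)!/(3!) = 120.

120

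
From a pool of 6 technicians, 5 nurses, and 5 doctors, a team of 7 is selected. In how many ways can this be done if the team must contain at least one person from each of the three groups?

Total 7-person selections from all 16: C(16,7) = 11440.
Selections missing a whole group: no technicians → C(10,7) = 120; no nurses → C(11,7) = 330; no doctors → C(11,7) = 330.
Add back selections omitting two groups (i.e. drawn from a single group): C(6,7) + C(5,7) + C(5,7) = 0.
By inclusion–exclusion: 11440 − 780 + 0 = 10660.

10660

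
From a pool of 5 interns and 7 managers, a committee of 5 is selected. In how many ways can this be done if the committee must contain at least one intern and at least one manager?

Unrestricted: C(12,5) = 792 ways to pick any 5 of the 12.
Subtract selections that omit an entire group: no interns → C(7,5) = 21; no managers → C(5,5) = 1.
Both groups omitted at once is impossible, so 792 − 22 = 770.

770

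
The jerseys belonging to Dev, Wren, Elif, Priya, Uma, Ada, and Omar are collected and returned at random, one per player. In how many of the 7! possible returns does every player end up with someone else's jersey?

Count assignments avoiding every fixed point. For any j of the 7 players fixed to their old jersey, the other 7−j can be arranged in (7−j)! ways.
By inclusion–exclusion this is Σ_{j=0}^{7} (−1)^j C(7,j)·(7−j)!.
Computing: 5040 − 5040 + 2520 − 840 + 210 − 42 + 7 − 1 = 1854.

1854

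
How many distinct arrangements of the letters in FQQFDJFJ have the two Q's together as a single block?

420

Treat the 2 copies of Q as a single block. The multiset to arrange is then {QQ, D, F, F, F, J, J}, 7 items in all.
That gives (7)!/(3!·2!) = 420 arrangements.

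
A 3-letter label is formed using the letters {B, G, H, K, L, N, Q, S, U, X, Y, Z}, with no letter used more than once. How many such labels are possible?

This is a permutation of 3 out of 12: P(12,3) = 12!/9!.
That product is 12 × 11 × 10 = 1320.

1320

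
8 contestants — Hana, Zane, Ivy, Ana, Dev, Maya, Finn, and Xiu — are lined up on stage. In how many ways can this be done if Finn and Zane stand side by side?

10080

Glue Finn and Zane into one block (2 internal orders), leaving 7 units to arrange in a row.
So the count is 2·(7)! = 10080.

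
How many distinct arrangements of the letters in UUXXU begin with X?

With the first slot taken by X, it remains to arrange the other 4 letters (UUXU).
Those 4 letters have U appearing 3 times, giving (4)!/(3!) = 4.

4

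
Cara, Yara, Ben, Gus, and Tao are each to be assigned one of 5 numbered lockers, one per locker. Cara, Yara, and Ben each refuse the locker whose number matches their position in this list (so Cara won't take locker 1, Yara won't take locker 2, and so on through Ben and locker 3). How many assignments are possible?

64

Let Aᵢ (for i ∈ {1, 2, 3}) be the placements that put person i in their forbidden locker. Any j of these fix j positions, leaving (5−j)! ways to fill the rest, and there are C(3,j) ways to pick which j.
By inclusion–exclusion, the number of valid placements is Σ_{j=0}^{3} (−1)^j C(3,j)·(5−j)!.
Computing: 120 − 72 + 18 − 2 = 64.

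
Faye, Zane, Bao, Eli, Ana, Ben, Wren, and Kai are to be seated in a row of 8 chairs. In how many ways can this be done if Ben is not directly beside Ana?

30240

Of the 8! = 40320 arrangements, those with Ben and Ana adjacent number 2 × 7! = 10080 (treat the pair as a block with 2 internal orders).
So 40320 − 10080 = 30240 arrangements keep them apart.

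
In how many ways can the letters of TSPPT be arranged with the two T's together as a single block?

Treat the 2 copies of T as a single block. The multiset to arrange is then {TT, P, P, S}, 4 items in all.
That gives (4)!/(2!) = 12 arrangements.

12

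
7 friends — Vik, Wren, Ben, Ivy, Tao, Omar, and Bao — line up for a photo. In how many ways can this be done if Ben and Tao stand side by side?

Place the 5 others and the Ben-Tao pair as 6 objects in a line; the pair has 2 internal arrangements.
That gives 2 × 6! = 2 × 720 = 1440.

1440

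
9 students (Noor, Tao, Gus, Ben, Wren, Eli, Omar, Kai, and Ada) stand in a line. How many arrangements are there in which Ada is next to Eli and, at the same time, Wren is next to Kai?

20160

Treat {Ada,Eli} as one block (2 orders) and {Wren,Kai} as another (2 orders).
That leaves 7 units to arrange: 2 × 2 × 7! = 4 × 5040 = 20160.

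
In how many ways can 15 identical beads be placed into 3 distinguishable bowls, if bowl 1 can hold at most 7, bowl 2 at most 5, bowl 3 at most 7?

Ignoring the caps, the number of non-negative solutions to x_1+…+x_3 = 15 is C(17,2) = 136.
Subtract solutions that violate a single cap (substitute x_i' = x_i − (cap_i+1)): x_1 ≥ 8 gives C(9,2) = 36; x_2 ≥ 6 gives C(11,2) = 55; x_3 ≥ 8 gives C(9,2) = 36. Together 127.
Add back pairs where two caps are both exceeded: 3 + 0 + 3 = 6.
By inclusion–exclusion the count is 136 − 127 + 6 = 15.

15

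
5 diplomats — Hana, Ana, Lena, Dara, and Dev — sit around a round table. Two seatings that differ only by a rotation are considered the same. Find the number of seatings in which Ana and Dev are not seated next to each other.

12

All circular seatings of 5 people number (4)! = 24.
Those with Ana next to Dev: fuse the pair into one unit and seat 4 units around a circle — 2·(3)! = 12.
Subtracting, 24 − 12 = 12.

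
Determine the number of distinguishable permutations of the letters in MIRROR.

MIRROR has 6 letters with R appearing 3 times.
So there are 6! / (3!) = 120 distinguishable arrangements.

120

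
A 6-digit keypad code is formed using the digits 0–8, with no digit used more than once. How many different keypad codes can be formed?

With no repetition, fill the 6 digits in order: 9 choices, then 8, down to 4.
9 × 8 × 7 × 6 × 5 × 4 = 60480.

60480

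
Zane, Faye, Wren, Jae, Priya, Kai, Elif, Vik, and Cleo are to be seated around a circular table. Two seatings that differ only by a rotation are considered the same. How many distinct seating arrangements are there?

40320

Fix one person's seat to break rotational symmetry; the remaining 8 people can be arranged in (8)! = 40320 ways.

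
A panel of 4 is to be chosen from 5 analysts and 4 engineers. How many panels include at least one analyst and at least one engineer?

120

Unrestricted: C(9,4) = 126 ways to pick any 4 of the 9.
Subtract selections that omit an entire group: no analysts → C(4,4) = 1; no engineers → C(5,4) = 5.
Both groups omitted at once is impossible, so 126 − 6 = 120.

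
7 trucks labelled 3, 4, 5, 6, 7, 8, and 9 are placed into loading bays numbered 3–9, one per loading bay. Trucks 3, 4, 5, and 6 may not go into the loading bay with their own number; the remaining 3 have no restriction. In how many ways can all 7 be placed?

2790

Let Aᵢ (for 3 ≤ i ≤ 6) be the placements that put truck i in its forbidden loading bay. Any j of these fix j positions, leaving (7−j)! ways to fill the rest, and there are C(4,j) ways to pick which j.
By inclusion–exclusion, the number of valid placements is Σ_{j=0}^{4} (−1)^j C(4,j)·(7−j)!.
Computing: 5040 − 2880 + 720 − 96 + 6 = 2790.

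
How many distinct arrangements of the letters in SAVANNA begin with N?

Fix N in the first position and arrange the remaining 6 letters.
Those 6 letters have A appearing 3 times, giving (6)!/(3!) = 120.

120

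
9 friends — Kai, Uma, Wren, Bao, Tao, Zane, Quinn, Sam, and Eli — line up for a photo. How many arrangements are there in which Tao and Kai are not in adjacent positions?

There are 9! = 362880 arrangements in all. If Tao and Kai are adjacent, merging them into one block gives 2·(8)! = 80640 arrangements.
So 362880 − 80640 = 282240 arrangements keep them apart.

282240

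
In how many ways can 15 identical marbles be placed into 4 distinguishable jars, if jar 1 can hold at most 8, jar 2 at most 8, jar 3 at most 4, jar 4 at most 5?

187

By stars and bars, unrestricted non-negative solutions to x_1+…+x_4 = 15 number C(15+3,3) = 816.
Subtract solutions that violate a single cap (substitute x_i' = x_i − (cap_i+1)): x_1 ≥ 9 gives C(9,3) = 84; x_2 ≥ 9 gives C(9,3) = 84; x_3 ≥ 5 gives C(13,3) = 286; x_4 ≥ 6 gives C(12,3) = 220. Together 674.
Add back pairs where two caps are both exceeded: 0 + 4 + 1 + 4 + 1 + 35 = 45.
By inclusion–exclusion the count is 816 − 674 + 45 = 187.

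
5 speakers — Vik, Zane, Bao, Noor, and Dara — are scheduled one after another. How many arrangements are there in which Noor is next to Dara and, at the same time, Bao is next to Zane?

24

Treat {Noor,Dara} as one block (2 orders) and {Bao,Zane} as another (2 orders).
That leaves 3 units to arrange: 2 × 2 × 3! = 4 × 6 = 24.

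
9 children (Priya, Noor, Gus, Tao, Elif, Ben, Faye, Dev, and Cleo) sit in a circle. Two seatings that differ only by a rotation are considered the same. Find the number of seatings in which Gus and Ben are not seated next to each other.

Without the restriction there are (8)! = 40320 seatings.
Seatings with Gus beside Ben: treat them as a block with 2 internal orders, giving 2 × (7)! = 10080.
Subtracting, 40320 − 10080 = 30240.

30240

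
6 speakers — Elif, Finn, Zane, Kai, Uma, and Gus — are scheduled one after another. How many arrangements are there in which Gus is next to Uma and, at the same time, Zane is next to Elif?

96

Treat {Gus,Uma} as one block (2 orders) and {Zane,Elif} as another (2 orders).
That leaves 4 units to arrange: 2 × 2 × 4! = 4 × 24 = 96.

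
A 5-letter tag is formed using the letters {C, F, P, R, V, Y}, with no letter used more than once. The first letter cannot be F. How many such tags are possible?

600

The first letter has 6−1 = 5 choices (anything except F).
The remaining 4 letters are filled from the other 5 symbols without repetition: 5 × 4 × 3 × 2 = 120.
Total: 5 × 120 = 600.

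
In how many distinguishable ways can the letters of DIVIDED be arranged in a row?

420

Letter multiplicities in DIVIDED: D×3, E×1, I×2, V×1.
So there are 7! / (3!·2!) = 420 distinguishable arrangements.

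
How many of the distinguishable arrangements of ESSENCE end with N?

With the last slot taken by N, it remains to arrange the other 6 letters (ESSECE).
Those 6 letters have E appearing 3 times and S appearing twice, giving (6)!/(3!·2!) = 60.

60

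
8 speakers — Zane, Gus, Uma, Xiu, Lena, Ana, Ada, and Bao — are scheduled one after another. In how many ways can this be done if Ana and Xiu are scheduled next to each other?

Place the 6 others and the Ana-Xiu pair as 7 objects in a line; the pair has 2 internal arrangements.
That gives 2 × 7! = 2 × 5040 = 10080.

10080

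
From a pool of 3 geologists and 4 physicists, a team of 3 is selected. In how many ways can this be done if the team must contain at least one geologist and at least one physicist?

30

Unrestricted: C(7,3) = 35 ways to pick any 3 of the 7.
Subtract selections that omit an entire group: no geologists → C(4,3) = 4; no physicists → C(3,3) = 1.
Both groups omitted at once is impossible, so 35 − 5 = 30.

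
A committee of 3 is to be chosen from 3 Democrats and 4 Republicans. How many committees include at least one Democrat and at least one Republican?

Unrestricted: C(7,3) = 35 ways to pick any 3 of the 7.
Subtract selections that omit an entire group: no Democrats → C(4,3) = 4; no Republicans → C(3,3) = 1.
Both groups omitted at once is impossible, so 35 − 5 = 30.

30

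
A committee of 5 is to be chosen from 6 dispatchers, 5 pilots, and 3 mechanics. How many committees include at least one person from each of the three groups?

With no constraint there are C(14,5) = 2002 possible selections.
Selections missing a whole group: no dispatchers → C(8,5) = 56; no pilots → C(9,5) = 126; no mechanics → C(11,5) = 462.
Add back selections omitting two groups (i.e. drawn from a single group): C(6,5) + C(5,5) + C(3,5) = 7.
By inclusion–exclusion: 2002 − 644 + 7 = 1365.

1365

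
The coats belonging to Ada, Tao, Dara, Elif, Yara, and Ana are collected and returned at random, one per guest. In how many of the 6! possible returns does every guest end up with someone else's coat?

Let Aᵢ be the assignments in which guest i gets their own coat. We want the size of the complement of A₁∪…∪A_6.
By inclusion–exclusion this is Σ_{j=0}^{6} (−1)^j C(6,j)·(6−j)!.
Computing: 720 − 720 + 360 − 120 + 30 − 6 + 1 = 265.

265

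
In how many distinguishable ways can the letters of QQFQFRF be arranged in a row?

140

QQFQFRF has 7 letters with F appearing 3 times and Q appearing 3 times.
So there are 7! / (3!·3!) = 140 distinguishable arrangements.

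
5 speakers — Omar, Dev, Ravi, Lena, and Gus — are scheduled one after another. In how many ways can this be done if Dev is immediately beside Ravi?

48

Glue Dev and Ravi into one block (2 internal orders), leaving 4 units to arrange in a row.
So the count is 2·(4)! = 48.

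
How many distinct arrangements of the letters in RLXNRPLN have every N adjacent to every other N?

Treat the 2 copies of N as a single block. The multiset to arrange is then {NN, L, L, P, R, R, X}, 7 items in all.
That gives (7)!/(2!·2!) = 1260 arrangements.

1260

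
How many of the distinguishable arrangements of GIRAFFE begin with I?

360

With the first slot taken by I, it remains to arrange the other 6 letters (GRAFFE).
Those 6 letters have F appearing twice, giving (6)!/(2!) = 360.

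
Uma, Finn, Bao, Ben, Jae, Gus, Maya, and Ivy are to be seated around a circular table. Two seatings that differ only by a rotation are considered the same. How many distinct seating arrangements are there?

Around a circle, 8 distinct people have 8!/8 = (7)! = 5040 rotationally distinct seatings.

5040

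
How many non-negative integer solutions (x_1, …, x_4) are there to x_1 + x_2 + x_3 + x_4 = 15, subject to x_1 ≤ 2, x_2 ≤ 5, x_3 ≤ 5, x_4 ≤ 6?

Without the upper bounds there are C(18,3) = 816 ways to split 15 among 4 variables.
Subtract solutions that violate a single cap (substitute x_i' = x_i − (cap_i+1)): x_1 ≥ 3 gives C(15,3) = 455; x_2 ≥ 6 gives C(12,3) = 220; x_3 ≥ 6 gives C(12,3) = 220; x_4 ≥ 7 gives C(11,3) = 165. Together 1060.
Add back pairs where two caps are both exceeded: 84 + 84 + 56 + 20 + 10 + 10 = 264.
Subtract triples: 1 + 0 + 0 + 0 = 1.
By inclusion–exclusion the count is 816 − 1060 + 264 − 1 = 19.

19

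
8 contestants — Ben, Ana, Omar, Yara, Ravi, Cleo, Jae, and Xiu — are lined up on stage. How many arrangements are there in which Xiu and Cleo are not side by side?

Of the 8! = 40320 arrangements, those with Xiu and Cleo adjacent number 2 × 7! = 10080 (treat the pair as a block with 2 internal orders).
So 40320 − 10080 = 30240 arrangements keep them apart.

30240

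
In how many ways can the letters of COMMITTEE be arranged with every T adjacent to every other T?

10080

Treat the 2 copies of T as a single block. The multiset to arrange is then {TT, C, E, E, I, M, M, O}, 8 items in all.
That gives (8)!/(2!·2!) = 10080 arrangements.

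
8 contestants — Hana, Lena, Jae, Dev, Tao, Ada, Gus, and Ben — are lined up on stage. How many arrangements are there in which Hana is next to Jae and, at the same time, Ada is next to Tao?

Treat {Hana,Jae} as one block (2 orders) and {Ada,Tao} as another (2 orders).
That leaves 6 units to arrange: 2 × 2 × 6! = 4 × 720 = 2880.

2880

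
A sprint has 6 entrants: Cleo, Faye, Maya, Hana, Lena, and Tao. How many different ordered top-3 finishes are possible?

This is an ordered selection of 3 from 6: P(6,3).
That gives 6 × 5 × 4 = 120.

120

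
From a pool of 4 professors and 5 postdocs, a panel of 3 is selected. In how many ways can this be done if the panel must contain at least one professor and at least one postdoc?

70

With no constraint there are C(9,3) = 84 possible selections.
Selections missing a whole group: no professors → C(5,3) = 10; no postdocs → C(4,3) = 4.
Both groups omitted at once is impossible, so 84 − 14 = 70.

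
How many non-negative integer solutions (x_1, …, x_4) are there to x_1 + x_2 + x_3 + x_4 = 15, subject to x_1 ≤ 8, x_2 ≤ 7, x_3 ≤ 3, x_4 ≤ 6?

By stars and bars, unrestricted non-negative solutions to x_1+…+x_4 = 15 number C(15+3,3) = 816.
Subtract solutions that violate a single cap (substitute x_i' = x_i − (cap_i+1)): x_1 ≥ 9 gives C(9,3) = 84; x_2 ≥ 8 gives C(10,3) = 120; x_3 ≥ 4 gives C(14,3) = 364; x_4 ≥ 7 gives C(11,3) = 165. Together 733.
Add back pairs where two caps are both exceeded: 0 + 10 + 0 + 20 + 1 + 35 = 66.
By inclusion–exclusion the count is 816 − 733 + 66 = 149.

149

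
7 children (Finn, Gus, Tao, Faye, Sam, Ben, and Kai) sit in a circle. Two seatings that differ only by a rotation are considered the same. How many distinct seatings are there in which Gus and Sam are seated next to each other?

Treat {Gus, Sam} as one unit (2 internal orders) and seat the resulting 6 units around the table: (5)! circular arrangements.
So 2 × (5)! = 2 × 120 = 240.

240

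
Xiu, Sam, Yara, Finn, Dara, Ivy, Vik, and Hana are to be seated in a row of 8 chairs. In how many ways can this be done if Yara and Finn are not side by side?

30240

There are 8! = 40320 arrangements in all. If Yara and Finn are adjacent, merging them into one block gives 2·(7)! = 10080 arrangements.
Complementary counting: 40320 − 10080 = 30240.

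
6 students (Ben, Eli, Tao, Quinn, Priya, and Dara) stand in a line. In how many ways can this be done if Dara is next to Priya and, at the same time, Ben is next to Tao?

96

Treat {Dara,Priya} as one block (2 orders) and {Ben,Tao} as another (2 orders).
That leaves 4 units to arrange: 2 × 2 × 4! = 4 × 24 = 96.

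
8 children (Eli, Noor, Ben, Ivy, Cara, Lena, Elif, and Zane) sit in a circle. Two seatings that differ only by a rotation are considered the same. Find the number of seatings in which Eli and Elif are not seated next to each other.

Without the restriction there are (7)! = 5040 seatings.
Those with Eli next to Elif: fuse the pair into one unit and seat 7 units around a circle — 2·(6)! = 1440.
Subtracting, 5040 − 1440 = 3600.

3600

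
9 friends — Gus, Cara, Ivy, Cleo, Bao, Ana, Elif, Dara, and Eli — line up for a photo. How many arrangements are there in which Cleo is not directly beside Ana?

Of the 9! = 362880 arrangements, those with Cleo and Ana adjacent number 2 × 8! = 80640 (treat the pair as a block with 2 internal orders).
So 362880 − 80640 = 282240 arrangements keep them apart.

282240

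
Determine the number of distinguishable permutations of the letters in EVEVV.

10

Letter multiplicities in EVEVV: E×2, V×3.
Dividing 5! = 120 by 3!·2! = 12 for the repeated letters gives 10.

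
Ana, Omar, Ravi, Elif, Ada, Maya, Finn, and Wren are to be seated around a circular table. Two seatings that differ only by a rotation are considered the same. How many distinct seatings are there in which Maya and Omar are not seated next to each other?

3600

All circular seatings of 8 people number (7)! = 5040.
Those with Maya next to Omar: fuse the pair into one unit and seat 7 units around a circle — 2·(6)! = 1440.
Subtracting, 5040 − 1440 = 3600.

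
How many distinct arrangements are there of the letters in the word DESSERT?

Letter multiplicities in DESSERT: D×1, E×2, R×1, S×2, T×1.
The number of distinct arrangements is 7!/(2!·2!) = 5040/4 = 1260.

1260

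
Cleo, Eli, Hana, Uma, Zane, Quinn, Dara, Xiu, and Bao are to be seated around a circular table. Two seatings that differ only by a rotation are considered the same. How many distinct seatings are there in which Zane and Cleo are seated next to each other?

Treat {Zane, Cleo} as one unit (2 internal orders) and seat the resulting 8 units around the table: (7)! circular arrangements.
So 2 × (7)! = 2 × 5040 = 10080.

10080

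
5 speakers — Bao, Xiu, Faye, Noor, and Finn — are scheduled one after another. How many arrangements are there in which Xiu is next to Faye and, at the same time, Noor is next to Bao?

Treat {Xiu,Faye} as one block (2 orders) and {Noor,Bao} as another (2 orders).
That leaves 3 units to arrange: 2 × 2 × 3! = 4 × 6 = 24.

24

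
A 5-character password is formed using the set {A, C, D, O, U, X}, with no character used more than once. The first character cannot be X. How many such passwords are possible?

The first character has 6−1 = 5 choices (anything except X).
The remaining 4 characters are filled from the other 5 symbols without repetition: 5 × 4 × 3 × 2 = 120.
Total: 5 × 120 = 600.

600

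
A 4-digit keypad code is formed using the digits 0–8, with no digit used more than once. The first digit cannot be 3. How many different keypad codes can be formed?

2688

The first digit has 9−1 = 8 choices (anything except 3).
The remaining 3 digits are filled from the other 8 symbols without repetition: 8 × 7 × 6 = 336.
Total: 8 × 336 = 2688.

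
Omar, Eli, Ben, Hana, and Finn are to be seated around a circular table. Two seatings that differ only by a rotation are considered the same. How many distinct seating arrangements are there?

24

Seat Omar anywhere (absorbing the rotational symmetry), then permute the other 4: (4)! = 24.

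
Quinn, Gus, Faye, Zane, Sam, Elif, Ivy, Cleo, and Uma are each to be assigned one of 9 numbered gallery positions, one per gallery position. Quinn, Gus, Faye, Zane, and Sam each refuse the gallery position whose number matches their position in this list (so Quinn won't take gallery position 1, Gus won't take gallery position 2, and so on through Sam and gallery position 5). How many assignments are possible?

Let Aᵢ (for 1 ≤ i ≤ 5) be the placements that put person i in their forbidden gallery position. Any j of these fix j positions, leaving (9−j)! ways to fill the rest, and there are C(5,j) ways to pick which j.
By inclusion–exclusion, the number of valid placements is Σ_{j=0}^{5} (−1)^j C(5,j)·(9−j)!.
Computing: 362880 − 201600 + 50400 − 7200 + 600 − 24 = 205056.

205056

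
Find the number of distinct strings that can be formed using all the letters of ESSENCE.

420

ESSENCE has 7 letters with E appearing 3 times and S appearing twice.
The number of distinct arrangements is 7!/(3!·2!) = 5040/12 = 420.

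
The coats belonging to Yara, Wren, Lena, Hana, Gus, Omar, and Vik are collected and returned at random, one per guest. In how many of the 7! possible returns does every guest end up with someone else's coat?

1854

Count assignments avoiding every fixed point. For any j of the 7 guests fixed to their own coat, the other 7−j can be arranged in (7−j)! ways.
By inclusion–exclusion this is Σ_{j=0}^{7} (−1)^j C(7,j)·(7−j)!.
Computing: 5040 − 5040 + 2520 − 840 + 210 − 42 + 7 − 1 = 1854.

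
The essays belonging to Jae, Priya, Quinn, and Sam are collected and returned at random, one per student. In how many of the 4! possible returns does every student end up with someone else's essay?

Count assignments avoiding every fixed point. For any j of the 4 students fixed to their own essay, the other 4−j can be arranged in (4−j)! ways.
By inclusion–exclusion this is Σ_{j=0}^{4} (−1)^j C(4,j)·(4−j)!.
Computing: 24 − 24 + 12 − 4 + 1 = 9.

9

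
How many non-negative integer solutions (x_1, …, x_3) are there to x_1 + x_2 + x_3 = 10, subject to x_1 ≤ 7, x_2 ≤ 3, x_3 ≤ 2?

6

By stars and bars, unrestricted non-negative solutions to x_1+…+x_3 = 10 number C(10+2,2) = 66.
Subtract solutions that violate a single cap (substitute x_i' = x_i − (cap_i+1)): x_1 ≥ 8 gives C(4,2) = 6; x_2 ≥ 4 gives C(8,2) = 28; x_3 ≥ 3 gives C(9,2) = 36. Together 70.
Add back pairs where two caps are both exceeded: 0 + 0 + 10 = 10.
By inclusion–exclusion the count is 66 − 70 + 10 = 6.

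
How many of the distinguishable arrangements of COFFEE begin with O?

30

With the first slot taken by O, it remains to arrange the other 5 letters (CFFEE).
Those 5 letters have E appearing twice and F appearing twice, giving (5)!/(2!·2!) = 30.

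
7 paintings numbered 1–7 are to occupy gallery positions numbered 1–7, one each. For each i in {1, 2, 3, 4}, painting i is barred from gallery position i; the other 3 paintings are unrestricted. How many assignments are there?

2790

Let Aᵢ (for 1 ≤ i ≤ 4) be the placements that put painting i in its forbidden gallery position. Any j of these fix j positions, leaving (7−j)! ways to fill the rest, and there are C(4,j) ways to pick which j.
By inclusion–exclusion, the number of valid placements is Σ_{j=0}^{4} (−1)^j C(4,j)·(7−j)!.
Computing: 5040 − 2880 + 720 − 96 + 6 = 2790.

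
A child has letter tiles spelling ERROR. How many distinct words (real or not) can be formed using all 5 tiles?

20

Letter multiplicities in ERROR: E×1, O×1, R×3.
Dividing 5! = 120 by 3! = 6 for the repeated letters gives 20.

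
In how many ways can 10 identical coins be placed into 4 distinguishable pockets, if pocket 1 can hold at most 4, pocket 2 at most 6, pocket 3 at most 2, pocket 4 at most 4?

Ignoring the caps, the number of non-negative solutions to x_1+…+x_4 = 10 is C(13,3) = 286.
Subtract solutions that violate a single cap (substitute x_i' = x_i − (cap_i+1)): x_1 ≥ 5 gives C(8,3) = 56; x_2 ≥ 7 gives C(6,3) = 20; x_3 ≥ 3 gives C(10,3) = 120; x_4 ≥ 5 gives C(8,3) = 56. Together 252.
Add back pairs where two caps are both exceeded: 0 + 10 + 1 + 1 + 0 + 10 = 22.
By inclusion–exclusion the count is 286 − 252 + 22 = 56.

56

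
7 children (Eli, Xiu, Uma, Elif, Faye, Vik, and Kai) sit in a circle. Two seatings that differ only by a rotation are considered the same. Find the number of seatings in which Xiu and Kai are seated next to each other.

Treat {Xiu, Kai} as one unit (2 internal orders) and seat the resulting 6 units around the table: (5)! circular arrangements.
So 2 × (5)! = 2 × 120 = 240.

240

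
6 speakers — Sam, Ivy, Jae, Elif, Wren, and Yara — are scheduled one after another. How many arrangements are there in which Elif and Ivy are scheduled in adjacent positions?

Treat {Elif, Ivy} as a single unit. There are 5 units to order, and the pair itself can be ordered 2 ways.
So the count is 2·(5)! = 240.

240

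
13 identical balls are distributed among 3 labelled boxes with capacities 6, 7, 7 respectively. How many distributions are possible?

35

Ignoring the caps, the number of non-negative solutions to x_1+…+x_3 = 13 is C(15,2) = 105.
Subtract solutions that violate a single cap (substitute x_i' = x_i − (cap_i+1)): x_1 ≥ 7 gives C(8,2) = 28; x_2 ≥ 8 gives C(7,2) = 21; x_3 ≥ 8 gives C(7,2) = 21. Together 70.
No two caps can be exceeded simultaneously, so the pair terms are all 0.
By inclusion–exclusion the count is 105 − 70 + 0 = 35.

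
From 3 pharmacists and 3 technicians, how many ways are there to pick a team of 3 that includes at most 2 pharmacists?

Split by how many pharmacists are chosen (0 through 2).
Sum: C(3,0)·C(3,3) + C(3,1)·C(3,2) + C(3,2)·C(3,1) = 1 + 9 + 9 = 19.

19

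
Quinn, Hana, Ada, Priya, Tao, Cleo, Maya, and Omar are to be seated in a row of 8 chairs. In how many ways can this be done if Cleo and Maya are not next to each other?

30240

Of the 8! = 40320 arrangements, those with Cleo and Maya adjacent number 2 × 7! = 10080 (treat the pair as a block with 2 internal orders).
So 40320 − 10080 = 30240 arrangements keep them apart.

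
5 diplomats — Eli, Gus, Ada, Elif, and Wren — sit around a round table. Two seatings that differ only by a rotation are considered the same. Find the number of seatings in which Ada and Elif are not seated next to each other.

12

Without the restriction there are (4)! = 24 seatings.
Seatings with Ada beside Elif: treat them as a block with 2 internal orders, giving 2 × (3)! = 12.
Subtracting, 24 − 12 = 12.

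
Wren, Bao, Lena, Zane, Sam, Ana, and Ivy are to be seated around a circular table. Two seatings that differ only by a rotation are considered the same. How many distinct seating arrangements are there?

720

Fix one person's seat to break rotational symmetry; the remaining 6 people can be arranged in (6)! = 720 ways.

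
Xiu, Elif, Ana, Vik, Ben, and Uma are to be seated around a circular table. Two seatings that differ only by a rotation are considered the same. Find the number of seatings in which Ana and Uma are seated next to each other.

Treat {Ana, Uma} as one unit (2 internal orders) and seat the resulting 5 units around the table: (4)! circular arrangements.
So 2 × (4)! = 2 × 24 = 48.

48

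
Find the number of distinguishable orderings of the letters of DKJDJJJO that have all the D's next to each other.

210

Treat the 2 copies of D as a single block. The multiset to arrange is then {DD, J, J, J, J, K, O}, 7 items in all.
That gives (7)!/(4!) = 210 arrangements.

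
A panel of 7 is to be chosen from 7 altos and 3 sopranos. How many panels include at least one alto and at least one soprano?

119

Total 7-person selections from all 10: C(10,7) = 120.
Selections missing a whole group: no altos → C(3,7) = 0; no sopranos → C(7,7) = 1.
Both groups omitted at once is impossible, so 120 − 1 = 119.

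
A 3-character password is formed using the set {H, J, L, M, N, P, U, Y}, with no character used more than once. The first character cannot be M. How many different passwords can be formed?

The first character has 8−1 = 7 choices (anything except M).
The remaining 2 characters are filled from the other 7 symbols without repetition: 7 × 6 = 42.
Total: 7 × 42 = 294.

294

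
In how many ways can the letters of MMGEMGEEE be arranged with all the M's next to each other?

105

Treat the 3 copies of M as a single block. The multiset to arrange is then {MMM, E, E, E, E, G, G}, 7 items in all.
That gives (7)!/(4!·2!) = 105 arrangements.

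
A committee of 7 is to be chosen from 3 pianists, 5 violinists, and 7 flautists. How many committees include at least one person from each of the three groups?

With no constraint there are C(15,7) = 6435 possible selections.
Subtract selections that omit an entire group: no pianists → C(12,7) = 792; no violinists → C(10,7) = 120; no flautists → C(8,7) = 8.
Add back selections omitting two groups (i.e. drawn from a single group): C(3,7) + C(5,7) + C(7,7) = 1.
By inclusion–exclusion: 6435 − 920 + 1 = 5516.

5516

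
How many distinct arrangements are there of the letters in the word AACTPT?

AACTPT has 6 letters with A appearing twice and T appearing twice.
Dividing 6! = 720 by 2!·2! = 4 for the repeated letters gives 180.

180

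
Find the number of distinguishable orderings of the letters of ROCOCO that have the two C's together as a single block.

20

Treat the 2 copies of C as a single block. The multiset to arrange is then {CC, O, O, O, R}, 5 items in all.
That gives (5)!/(3!) = 20 arrangements.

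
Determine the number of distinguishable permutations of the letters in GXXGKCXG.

Letter multiplicities in GXXGKCXG: C×1, G×3, K×1, X×3.
So there are 8! / (3!·3!) = 1120 distinguishable arrangements.

1120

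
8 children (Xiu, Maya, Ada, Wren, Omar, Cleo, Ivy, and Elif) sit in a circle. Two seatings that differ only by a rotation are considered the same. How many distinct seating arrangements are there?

5040

Fix one person's seat to break rotational symmetry; the remaining 7 people can be arranged in (7)! = 5040 ways.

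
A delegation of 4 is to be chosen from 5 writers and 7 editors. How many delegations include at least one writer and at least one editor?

With no constraint there are C(12,4) = 495 possible selections.
Subtract selections that omit an entire group: no writers → C(7,4) = 35; no editors → C(5,4) = 5.
Both groups omitted at once is impossible, so 495 − 40 = 455.

455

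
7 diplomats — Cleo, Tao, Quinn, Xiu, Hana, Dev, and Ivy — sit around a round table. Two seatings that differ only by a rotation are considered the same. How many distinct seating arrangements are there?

Around a circle, 7 distinct people have 7!/7 = (6)! = 720 rotationally distinct seatings.

720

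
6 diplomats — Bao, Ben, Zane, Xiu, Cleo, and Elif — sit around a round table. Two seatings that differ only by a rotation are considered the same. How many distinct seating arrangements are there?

120

Around a circle, 6 distinct people have 6!/6 = (5)! = 120 rotationally distinct seatings.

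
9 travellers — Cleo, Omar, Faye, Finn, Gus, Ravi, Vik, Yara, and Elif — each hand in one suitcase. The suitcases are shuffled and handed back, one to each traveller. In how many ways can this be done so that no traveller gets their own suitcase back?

This is the derangement count D_9: permutations of 9 items with no fixed point.
By inclusion–exclusion this is Σ_{j=0}^{9} (−1)^j C(9,j)·(9−j)!.
Computing: 362880 − 362880 + 181440 − 60480 + 15120 − 3024 + 504 − 72 + 9 − 1 = 133496.

133496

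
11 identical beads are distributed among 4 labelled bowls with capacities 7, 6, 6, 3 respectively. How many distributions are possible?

156

Without the upper bounds there are C(14,3) = 364 ways to split 11 among 4 bowls.
Subtract solutions that violate a single cap (substitute x_i' = x_i − (cap_i+1)): x_1 ≥ 8 gives C(6,3) = 20; x_2 ≥ 7 gives C(7,3) = 35; x_3 ≥ 7 gives C(7,3) = 35; x_4 ≥ 4 gives C(10,3) = 120. Together 210.
Add back pairs where two caps are both exceeded: 0 + 0 + 0 + 0 + 1 + 1 = 2.
By inclusion–exclusion the count is 364 − 210 + 2 = 156.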